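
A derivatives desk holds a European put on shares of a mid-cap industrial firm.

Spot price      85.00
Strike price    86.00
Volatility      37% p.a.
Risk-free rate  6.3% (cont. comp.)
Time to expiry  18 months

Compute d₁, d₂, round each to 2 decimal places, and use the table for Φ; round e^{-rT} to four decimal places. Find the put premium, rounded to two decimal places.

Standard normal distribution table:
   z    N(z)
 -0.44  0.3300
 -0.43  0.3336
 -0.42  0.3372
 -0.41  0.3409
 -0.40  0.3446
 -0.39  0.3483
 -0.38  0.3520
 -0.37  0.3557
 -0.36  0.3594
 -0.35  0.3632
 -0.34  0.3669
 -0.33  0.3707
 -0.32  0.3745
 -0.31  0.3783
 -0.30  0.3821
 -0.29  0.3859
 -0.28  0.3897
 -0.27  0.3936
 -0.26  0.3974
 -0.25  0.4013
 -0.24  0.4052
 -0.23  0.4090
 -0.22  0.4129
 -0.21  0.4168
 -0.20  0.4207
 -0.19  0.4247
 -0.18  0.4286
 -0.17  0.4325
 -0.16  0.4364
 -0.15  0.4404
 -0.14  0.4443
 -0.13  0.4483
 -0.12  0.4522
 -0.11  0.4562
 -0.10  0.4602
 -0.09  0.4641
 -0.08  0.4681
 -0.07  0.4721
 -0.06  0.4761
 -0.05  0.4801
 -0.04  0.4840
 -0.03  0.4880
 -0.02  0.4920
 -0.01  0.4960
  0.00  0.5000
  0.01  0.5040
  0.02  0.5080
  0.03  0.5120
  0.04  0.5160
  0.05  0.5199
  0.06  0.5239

σ√T = 0.37 × 1.2247 = 0.4532
d₁ = [ln(85/86) + (0.063 + ½·0.37²)·1.5] / (σ√T) = (-0.0117 + 0.1972) / 0.4532 = 0.4093 ⇒ 0.41
d₂ = 0.4093 − 0.4532 = -0.0439 ⇒ -0.04
e^(−rT) = e^(−0.063·1.5) = 0.9098
P = 86·0.9098·N(0.04) − 85·N(-0.41) = 86·0.9098·0.5160 − 85·0.3409 = 40.3733 − 28.9765 = 11.3968

11.40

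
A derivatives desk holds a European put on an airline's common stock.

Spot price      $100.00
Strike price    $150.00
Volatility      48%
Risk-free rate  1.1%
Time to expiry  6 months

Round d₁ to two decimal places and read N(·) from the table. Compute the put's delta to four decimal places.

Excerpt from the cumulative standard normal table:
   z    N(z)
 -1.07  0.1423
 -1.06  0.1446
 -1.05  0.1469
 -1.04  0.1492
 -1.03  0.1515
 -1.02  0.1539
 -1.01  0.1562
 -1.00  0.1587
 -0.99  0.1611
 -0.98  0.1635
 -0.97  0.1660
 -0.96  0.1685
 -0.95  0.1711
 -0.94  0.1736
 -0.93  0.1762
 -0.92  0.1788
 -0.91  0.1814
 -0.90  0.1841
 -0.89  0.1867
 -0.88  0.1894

σ√T = 0.48·√0.5 = 0.3394
d₁ = [ln(100/150) + (0.011 + 0.48²/2)·0.5] / 0.3394 = [-0.4055 + 0.0631] / 0.3394 = -1.0087 ≈ -1.01
N(d₁) = N(-1.01) = 0.1562
Δ_put = N(d₁) − 1 = 0.1562 − 1 = -0.8438

-0.8438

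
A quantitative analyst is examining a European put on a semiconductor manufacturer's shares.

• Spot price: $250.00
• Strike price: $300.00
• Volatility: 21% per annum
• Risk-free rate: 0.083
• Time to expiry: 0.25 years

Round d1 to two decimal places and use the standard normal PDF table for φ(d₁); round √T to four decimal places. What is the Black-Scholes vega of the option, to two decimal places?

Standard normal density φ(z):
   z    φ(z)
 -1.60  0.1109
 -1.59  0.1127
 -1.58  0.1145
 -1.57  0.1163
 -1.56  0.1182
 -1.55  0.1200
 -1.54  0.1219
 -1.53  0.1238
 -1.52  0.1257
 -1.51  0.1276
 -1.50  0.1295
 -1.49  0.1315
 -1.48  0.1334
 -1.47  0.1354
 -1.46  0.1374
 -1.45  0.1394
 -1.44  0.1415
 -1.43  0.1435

T = 0.25;  σ√T = 0.1050
d₁ = [ln(250/300) + (0.083 + 0.21²/2)·0.25] / 0.1050 = [-0.1823 + 0.0263] / 0.1050 = -1.4863 which rounds to -1.49
√T = √0.25 = 0.5000
φ(d₁) = φ(-1.49) = 0.1315
vega = S·φ(d₁)·√T = 250·0.1315·0.5000 = 16.4375
(Vega is the same for a European call and put with the same parameters.)

16.44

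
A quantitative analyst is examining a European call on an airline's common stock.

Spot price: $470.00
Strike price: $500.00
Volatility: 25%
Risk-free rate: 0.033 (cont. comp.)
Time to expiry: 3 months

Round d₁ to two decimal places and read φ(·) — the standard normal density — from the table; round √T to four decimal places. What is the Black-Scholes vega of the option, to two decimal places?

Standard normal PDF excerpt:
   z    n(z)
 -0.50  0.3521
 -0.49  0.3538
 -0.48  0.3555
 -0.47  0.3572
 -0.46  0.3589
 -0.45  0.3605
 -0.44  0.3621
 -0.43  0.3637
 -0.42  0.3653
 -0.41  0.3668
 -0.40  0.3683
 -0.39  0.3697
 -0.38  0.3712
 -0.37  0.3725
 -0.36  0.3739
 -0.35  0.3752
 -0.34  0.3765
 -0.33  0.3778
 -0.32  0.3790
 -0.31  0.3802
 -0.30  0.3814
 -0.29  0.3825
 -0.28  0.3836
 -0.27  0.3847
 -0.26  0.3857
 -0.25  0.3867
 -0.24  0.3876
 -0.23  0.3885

87.54

T = 0.25;  σ√T = 0.1250
d₁ = [ln(470/500) + (0.033 + 0.25²/2)·0.25] / 0.1250 = [-0.0619 + 0.0161] / 0.1250 = -0.3665 → -0.37
√T = √0.25 = 0.5000
φ(d₁) = φ(-0.37) = 0.3725
vega = S·φ(d₁)·√T = 470·0.3725·0.5000 = 87.5375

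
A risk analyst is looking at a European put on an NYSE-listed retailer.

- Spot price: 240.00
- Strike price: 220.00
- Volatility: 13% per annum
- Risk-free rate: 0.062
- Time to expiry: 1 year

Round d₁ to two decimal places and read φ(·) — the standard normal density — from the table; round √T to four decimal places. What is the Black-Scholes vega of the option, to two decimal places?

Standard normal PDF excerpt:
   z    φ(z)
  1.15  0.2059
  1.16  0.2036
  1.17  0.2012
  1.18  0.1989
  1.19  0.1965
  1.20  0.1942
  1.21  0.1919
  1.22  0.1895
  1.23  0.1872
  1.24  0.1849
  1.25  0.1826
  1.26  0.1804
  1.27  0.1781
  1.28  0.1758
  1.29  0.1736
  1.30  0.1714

46.06

σ√T = 0.13 × 1.0000 = 0.1300
d₁ = [ln(240/220) + (0.062 + 0.13²/2)·1] / 0.1300 = [0.0870 + 0.0704] / 0.1300 = 1.2112 → 1.21
√T = √1 = 1.0000
φ(d₁) = φ(1.21) = 0.1919
vega = S·φ(d₁)·√T = 240·0.1919·1.0000 = 46.0560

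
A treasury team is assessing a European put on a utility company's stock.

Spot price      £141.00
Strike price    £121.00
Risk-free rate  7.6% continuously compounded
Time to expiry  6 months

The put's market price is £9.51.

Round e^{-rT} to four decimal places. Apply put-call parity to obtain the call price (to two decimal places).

£34.02

exp(−rT) = exp(−0.076·0.5) = 0.9627
Put-call parity: C − P = S − K·e^(−rT) = 141 − 121·0.9627 = 141 − 116.4867 = 24.5133
C = P + (C − P) = 9.51 + (24.5133) = 34.0233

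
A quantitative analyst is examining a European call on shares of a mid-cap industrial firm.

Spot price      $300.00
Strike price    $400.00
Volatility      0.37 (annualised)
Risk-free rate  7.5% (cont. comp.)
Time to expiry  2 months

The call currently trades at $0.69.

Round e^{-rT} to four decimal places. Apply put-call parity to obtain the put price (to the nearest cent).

$95.73

e^(−rT) = e^(−0.075·0.1667) = 0.9876
Put-call parity: C − P = S − K·e^(−rT) = 300 − 400·0.9876 = 300 − 395.0400 = -95.0400
P = C − (C − P) = 0.69 − (-95.0400) = 95.7300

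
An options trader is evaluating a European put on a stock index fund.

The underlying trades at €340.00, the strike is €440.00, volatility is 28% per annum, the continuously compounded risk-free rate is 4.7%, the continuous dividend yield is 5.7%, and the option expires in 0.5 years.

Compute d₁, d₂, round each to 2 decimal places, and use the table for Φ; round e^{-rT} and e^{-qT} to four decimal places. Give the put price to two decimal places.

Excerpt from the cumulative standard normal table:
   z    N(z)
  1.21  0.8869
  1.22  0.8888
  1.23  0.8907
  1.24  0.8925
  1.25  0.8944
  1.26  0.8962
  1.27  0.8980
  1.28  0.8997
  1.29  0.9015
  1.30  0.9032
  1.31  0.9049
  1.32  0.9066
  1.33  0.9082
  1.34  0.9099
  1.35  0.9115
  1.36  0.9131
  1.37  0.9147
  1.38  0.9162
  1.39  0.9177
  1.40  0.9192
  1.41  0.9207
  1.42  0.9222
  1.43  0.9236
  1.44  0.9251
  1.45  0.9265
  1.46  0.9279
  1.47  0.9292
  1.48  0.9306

€102.63

σ√T = 0.28·√0.5 = 0.1980
d₁ = [ln(340/440) + (0.047 − 0.057 + 0.28²/2)·0.5] / 0.1980 = [-0.2578 + 0.0146] / 0.1980 = -1.2285 ⇒ -1.23
d₂ = d₁ − σ√T = -1.2285 − 0.1980 = -1.4265 ⇒ -1.43
exp(−qT) = exp(−0.057·0.5) = 0.9719;  exp(−rT) = exp(−0.047·0.5) = 0.9768
P = 440·0.9768·N(1.43) − 340·0.9719·N(1.23) = 440·0.9768·0.9236 − 340·0.9719·0.8907 = 396.9559 − 294.3283 = 102.6276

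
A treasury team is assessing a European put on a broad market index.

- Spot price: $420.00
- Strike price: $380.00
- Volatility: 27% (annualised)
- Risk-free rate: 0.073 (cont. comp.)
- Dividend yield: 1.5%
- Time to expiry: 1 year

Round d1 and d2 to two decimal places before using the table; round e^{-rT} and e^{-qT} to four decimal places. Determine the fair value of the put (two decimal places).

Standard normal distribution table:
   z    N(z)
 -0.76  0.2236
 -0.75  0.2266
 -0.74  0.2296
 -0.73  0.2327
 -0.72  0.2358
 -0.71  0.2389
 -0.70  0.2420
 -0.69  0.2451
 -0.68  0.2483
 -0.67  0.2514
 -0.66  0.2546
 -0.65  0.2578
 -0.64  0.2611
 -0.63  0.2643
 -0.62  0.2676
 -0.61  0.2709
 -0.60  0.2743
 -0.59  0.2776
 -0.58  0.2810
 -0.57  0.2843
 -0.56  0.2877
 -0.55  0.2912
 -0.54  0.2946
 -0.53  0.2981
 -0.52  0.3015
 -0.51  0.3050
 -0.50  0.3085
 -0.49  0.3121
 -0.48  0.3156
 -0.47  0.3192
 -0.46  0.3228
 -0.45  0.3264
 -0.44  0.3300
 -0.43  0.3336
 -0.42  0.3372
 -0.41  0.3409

$17.74

T = 1;  σ√T = 0.2700
ln(S/K) + (r − q + σ²/2)T = ln(420/380) + (0.073 − 0.015 + 0.27²/2)·1 = 0.1001 + 0.0945 = 0.1945
d₁ = 0.1945 / 0.2700 = 0.7205 ≈ 0.72
d₂ = d₁ − σ√T = 0.7205 − 0.2700 = 0.4505 ≈ 0.45
exp(−qT) = exp(−0.015·1) = 0.9851;  exp(−rT) = exp(−0.073·1) = 0.9296
P = 380·0.9296·N(-0.45) − 420·0.9851·N(-0.72) = 380·0.9296·0.3264 − 420·0.9851·0.2358 = 115.3001 − 97.5604 = 17.7398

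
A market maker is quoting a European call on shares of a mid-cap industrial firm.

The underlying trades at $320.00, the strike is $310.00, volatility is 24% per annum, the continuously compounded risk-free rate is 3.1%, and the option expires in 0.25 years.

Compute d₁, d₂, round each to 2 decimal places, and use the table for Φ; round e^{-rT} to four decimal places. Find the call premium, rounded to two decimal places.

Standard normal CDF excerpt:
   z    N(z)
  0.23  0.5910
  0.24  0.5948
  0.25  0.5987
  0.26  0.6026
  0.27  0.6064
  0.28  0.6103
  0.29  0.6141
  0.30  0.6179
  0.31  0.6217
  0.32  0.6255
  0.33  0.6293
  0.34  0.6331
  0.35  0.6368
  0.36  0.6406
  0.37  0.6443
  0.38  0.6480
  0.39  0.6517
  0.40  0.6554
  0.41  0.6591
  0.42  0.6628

$22.01

σ√T = 0.24·√0.25 = 0.1200
d₁ = [ln(320/310) + (0.031 + 0.24²/2)·0.25] / 0.1200 = [0.0317 + 0.0149] / 0.1200 = 0.3892 ⇒ 0.39
d₂ = d₁ − σ√T = 0.3892 − 0.1200 = 0.2692 ⇒ 0.27
exp(−rT) = exp(−0.031·0.25) = 0.9923
N(d₁) = N(0.39) = 0.6517;  N(d₂) = N(0.27) = 0.6064
C = 320·0.6517 − 310·0.9923·0.6064 = 208.5440 − 186.5365 = 22.0075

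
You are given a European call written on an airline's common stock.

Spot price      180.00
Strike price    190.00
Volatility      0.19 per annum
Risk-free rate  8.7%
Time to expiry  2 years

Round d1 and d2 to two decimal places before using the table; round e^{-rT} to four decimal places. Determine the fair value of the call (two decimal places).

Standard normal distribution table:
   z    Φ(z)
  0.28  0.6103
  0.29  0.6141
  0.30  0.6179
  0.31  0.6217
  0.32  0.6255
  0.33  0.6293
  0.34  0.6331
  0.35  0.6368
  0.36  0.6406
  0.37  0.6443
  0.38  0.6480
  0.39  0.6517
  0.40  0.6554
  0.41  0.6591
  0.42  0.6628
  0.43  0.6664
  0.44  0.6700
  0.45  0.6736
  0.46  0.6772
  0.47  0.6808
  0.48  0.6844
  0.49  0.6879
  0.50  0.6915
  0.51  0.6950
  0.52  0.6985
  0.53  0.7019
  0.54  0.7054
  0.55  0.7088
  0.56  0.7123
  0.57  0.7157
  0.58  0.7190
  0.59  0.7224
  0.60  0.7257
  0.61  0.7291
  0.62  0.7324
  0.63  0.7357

T = 2;  σ√T = 0.2687
d₁ = [ln(180/190) + (0.087 + ½·0.19²)·2] / (σ√T) = (-0.0541 + 0.2101) / 0.2687 = 0.5807 which rounds to 0.58
d₂ = 0.5807 − 0.2687 = 0.3120 which rounds to 0.31
e^(−rT) = e^(−0.087·2) = 0.8403
C = 180·N(0.58) − 190·0.8403·N(0.31) = 180·0.7190 − 190·0.8403·0.6217 = 129.4200 − 99.2588 = 30.1612

30.16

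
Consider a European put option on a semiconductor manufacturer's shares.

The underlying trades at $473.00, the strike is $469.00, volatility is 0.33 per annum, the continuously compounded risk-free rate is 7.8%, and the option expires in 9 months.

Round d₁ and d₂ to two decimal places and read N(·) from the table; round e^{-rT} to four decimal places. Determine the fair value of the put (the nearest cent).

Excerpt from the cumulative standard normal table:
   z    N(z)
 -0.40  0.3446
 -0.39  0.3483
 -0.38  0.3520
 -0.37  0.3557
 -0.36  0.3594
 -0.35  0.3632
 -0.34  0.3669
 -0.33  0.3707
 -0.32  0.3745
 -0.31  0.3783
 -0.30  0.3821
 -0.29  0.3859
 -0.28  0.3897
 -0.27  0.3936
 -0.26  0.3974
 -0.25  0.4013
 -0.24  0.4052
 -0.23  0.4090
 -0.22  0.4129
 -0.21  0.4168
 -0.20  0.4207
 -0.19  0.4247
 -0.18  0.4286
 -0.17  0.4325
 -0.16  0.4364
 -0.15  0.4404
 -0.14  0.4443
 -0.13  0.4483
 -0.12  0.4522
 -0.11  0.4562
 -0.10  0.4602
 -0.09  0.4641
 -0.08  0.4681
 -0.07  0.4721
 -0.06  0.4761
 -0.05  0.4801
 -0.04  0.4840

$38.80

T = 0.75;  σ√T = 0.2858
ln(S/K) + (r + σ²/2)T = ln(473/469) + (0.078 + 0.33²/2)·0.75 = 0.0085 + 0.0993 = 0.1078
d₁ = 0.1078 / 0.2858 = 0.3773 ⇒ 0.38
d₂ = d₁ − σ√T = 0.3773 − 0.2858 = 0.0915 ⇒ 0.09
e^(−rT) = e^(−0.078·0.75) = 0.9432
P = 469·0.9432·N(-0.09) − 473·N(-0.38) = 469·0.9432·0.4641 − 473·0.3520 = 205.2996 − 166.4960 = 38.8036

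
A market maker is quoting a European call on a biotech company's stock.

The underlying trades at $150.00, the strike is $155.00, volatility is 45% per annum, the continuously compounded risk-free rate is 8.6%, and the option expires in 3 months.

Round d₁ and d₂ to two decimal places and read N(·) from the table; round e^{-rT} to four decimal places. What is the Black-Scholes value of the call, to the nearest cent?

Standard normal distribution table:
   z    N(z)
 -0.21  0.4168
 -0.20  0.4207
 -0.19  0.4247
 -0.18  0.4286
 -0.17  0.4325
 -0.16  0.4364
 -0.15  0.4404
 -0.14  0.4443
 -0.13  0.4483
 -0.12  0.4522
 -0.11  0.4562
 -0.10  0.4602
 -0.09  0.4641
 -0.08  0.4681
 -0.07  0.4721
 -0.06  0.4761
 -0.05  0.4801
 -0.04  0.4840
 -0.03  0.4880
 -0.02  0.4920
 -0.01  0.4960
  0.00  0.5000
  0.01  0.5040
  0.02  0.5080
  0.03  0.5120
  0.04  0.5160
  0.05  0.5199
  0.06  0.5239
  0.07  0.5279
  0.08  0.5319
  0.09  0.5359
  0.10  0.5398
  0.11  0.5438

$12.38

T = 0.25;  σ√T = 0.2250
d₁ = [ln(150/155) + (0.086 + ½·0.45²)·0.25] / (σ√T) = (-0.0328 + 0.0468) / 0.2250 = 0.0623 ≈ 0.06
d₂ = 0.0623 − 0.2250 = -0.1627 ≈ -0.16
e^(−rT) = e^(−0.086·0.25) = 0.9787
N(d₁) = N(0.06) = 0.5239;  N(d₂) = N(-0.16) = 0.4364
C = 150·0.5239 − 155·0.9787·0.4364 = 78.5850 − 66.2012 = 12.3838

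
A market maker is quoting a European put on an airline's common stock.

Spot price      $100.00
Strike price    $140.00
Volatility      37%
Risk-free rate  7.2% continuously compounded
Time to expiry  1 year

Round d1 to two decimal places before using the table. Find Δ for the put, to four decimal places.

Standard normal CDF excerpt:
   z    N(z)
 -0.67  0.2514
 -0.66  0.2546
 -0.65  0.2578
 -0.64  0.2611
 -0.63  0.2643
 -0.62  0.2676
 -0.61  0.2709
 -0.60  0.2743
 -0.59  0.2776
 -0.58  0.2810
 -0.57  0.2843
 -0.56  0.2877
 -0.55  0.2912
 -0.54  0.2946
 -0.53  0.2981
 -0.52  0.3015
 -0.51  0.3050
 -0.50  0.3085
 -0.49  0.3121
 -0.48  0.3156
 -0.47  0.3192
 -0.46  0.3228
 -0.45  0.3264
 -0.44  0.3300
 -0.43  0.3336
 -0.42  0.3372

T = 1;  σ√T = 0.3700
d₁ = [ln(100/140) + (0.072 + ½·0.37²)·1] / (σ√T) = (-0.3365 + 0.1404) / 0.3700 = -0.5298 ⇒ -0.53
N(d₁) = N(-0.53) = 0.2981
Δ_put = N(d₁) − 1 = 0.2981 − 1 = -0.7019

-0.7019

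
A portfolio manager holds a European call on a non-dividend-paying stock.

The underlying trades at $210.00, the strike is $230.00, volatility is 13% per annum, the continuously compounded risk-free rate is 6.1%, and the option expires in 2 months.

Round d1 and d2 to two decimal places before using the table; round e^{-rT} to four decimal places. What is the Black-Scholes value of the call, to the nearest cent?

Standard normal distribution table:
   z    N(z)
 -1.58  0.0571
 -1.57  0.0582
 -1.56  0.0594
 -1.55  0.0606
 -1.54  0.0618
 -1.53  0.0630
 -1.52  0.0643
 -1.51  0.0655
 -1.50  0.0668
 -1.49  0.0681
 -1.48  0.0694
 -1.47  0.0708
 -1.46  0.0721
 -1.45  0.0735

T = 0.1667;  σ√T = 0.0531
d₁ = [ln(210/230) + (0.061 + 0.13²/2)·0.1667] / 0.0531 = [-0.0910 + 0.0116] / 0.0531 = -1.4960 ≈ -1.50
d₂ = d₁ − σ√T = -1.4960 − 0.0531 = -1.5491 ≈ -1.55
e^(−rT) = e^(−0.061·0.1667) = 0.9899
C = 210·N(-1.50) − 230·0.9899·N(-1.55) = 210·0.0668 − 230·0.9899·0.0606 = 14.0280 − 13.7972 = 0.2308

$0.23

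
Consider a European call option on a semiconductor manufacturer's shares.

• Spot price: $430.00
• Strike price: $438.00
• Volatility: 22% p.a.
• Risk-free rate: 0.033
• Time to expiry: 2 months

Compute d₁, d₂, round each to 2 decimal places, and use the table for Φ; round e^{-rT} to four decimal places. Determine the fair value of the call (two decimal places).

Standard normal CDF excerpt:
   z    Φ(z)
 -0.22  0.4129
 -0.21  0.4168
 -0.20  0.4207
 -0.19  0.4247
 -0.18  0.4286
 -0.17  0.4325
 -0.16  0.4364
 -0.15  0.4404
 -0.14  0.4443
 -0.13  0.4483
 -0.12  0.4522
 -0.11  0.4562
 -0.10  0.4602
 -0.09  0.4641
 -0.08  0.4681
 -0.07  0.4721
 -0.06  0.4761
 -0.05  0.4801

T = 0.1667;  σ√T = 0.0898
ln(S/K) + (r + σ²/2)T = ln(430/438) + (0.033 + 0.22²/2)·0.1667 = -0.0184 + 0.0095 = -0.0089
d₁ = -0.0089 / 0.0898 = -0.0991 → -0.10
d₂ = d₁ − σ√T = -0.0991 − 0.0898 = -0.1889 → -0.19
exp(−rT) = exp(−0.033·0.1667) = 0.9945
C = 430·N(-0.10) − 438·0.9945·N(-0.19) = 430·0.4602 − 438·0.9945·0.4247 = 197.8860 − 184.9955 = 12.8905

$12.89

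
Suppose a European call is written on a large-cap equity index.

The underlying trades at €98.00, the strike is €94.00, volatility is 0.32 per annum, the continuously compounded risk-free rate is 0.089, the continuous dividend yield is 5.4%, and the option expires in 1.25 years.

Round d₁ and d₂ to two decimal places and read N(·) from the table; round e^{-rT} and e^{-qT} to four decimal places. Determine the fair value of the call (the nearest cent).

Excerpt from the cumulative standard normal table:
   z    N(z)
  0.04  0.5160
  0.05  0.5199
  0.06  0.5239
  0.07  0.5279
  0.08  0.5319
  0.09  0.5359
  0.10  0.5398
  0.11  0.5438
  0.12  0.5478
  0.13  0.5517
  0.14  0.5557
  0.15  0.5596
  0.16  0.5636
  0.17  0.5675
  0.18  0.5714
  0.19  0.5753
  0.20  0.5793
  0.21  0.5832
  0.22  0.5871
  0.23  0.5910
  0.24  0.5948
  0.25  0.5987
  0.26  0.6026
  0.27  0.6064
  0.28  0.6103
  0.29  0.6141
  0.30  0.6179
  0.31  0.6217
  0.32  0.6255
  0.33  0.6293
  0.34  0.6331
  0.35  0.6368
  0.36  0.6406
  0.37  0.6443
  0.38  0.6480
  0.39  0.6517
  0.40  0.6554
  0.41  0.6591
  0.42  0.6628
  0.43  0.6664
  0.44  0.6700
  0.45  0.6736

σ√T = 0.32·√1.25 = 0.3578
d₁ = [ln(98/94) + (0.089 − 0.054 + 0.32²/2)·1.25] / 0.3578 = [0.0417 + 0.1077] / 0.3578 = 0.4176 ⇒ 0.42
d₂ = d₁ − σ√T = 0.4176 − 0.3578 = 0.0599 ⇒ 0.06
e^(−qT) = e^(−0.054·1.25) = 0.9347;  e^(−rT) = e^(−0.089·1.25) = 0.8947
N(d₁) = N(0.42) = 0.6628;  N(d₂) = N(0.06) = 0.5239
C = 98·0.9347·0.6628 − 94·0.8947·0.5239 = 60.7129 − 44.0609 = 16.6519

€16.65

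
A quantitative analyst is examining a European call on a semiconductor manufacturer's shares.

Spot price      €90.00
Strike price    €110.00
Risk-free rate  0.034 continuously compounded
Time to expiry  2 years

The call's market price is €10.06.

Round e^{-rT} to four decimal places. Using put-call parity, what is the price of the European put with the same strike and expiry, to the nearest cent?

€22.83

exp(−rT) = exp(−0.034·2) = 0.9343
Put-call parity: C − P = S − K·e^(−rT) = 90 − 110·0.9343 = 90 − 102.7730 = -12.7730
P = C − (C − P) = 10.06 − (-12.7730) = 22.8330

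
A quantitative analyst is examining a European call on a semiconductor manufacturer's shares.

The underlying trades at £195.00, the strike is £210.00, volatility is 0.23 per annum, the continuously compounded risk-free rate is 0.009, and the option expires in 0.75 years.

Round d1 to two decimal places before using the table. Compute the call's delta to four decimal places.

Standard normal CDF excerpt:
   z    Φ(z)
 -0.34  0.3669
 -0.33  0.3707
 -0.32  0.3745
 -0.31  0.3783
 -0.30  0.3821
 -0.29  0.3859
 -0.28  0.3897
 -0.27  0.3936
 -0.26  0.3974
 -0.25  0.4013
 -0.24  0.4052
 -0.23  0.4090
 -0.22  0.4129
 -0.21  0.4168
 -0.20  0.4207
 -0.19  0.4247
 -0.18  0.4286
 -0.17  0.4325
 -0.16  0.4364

0.4052

σ√T = 0.23·√0.75 = 0.1992
d₁ = [ln(195/210) + (0.009 + 0.23²/2)·0.75] / 0.1992 = [-0.0741 + 0.0266] / 0.1992 = -0.2386 → -0.24
N(d₁) = N(-0.24) = 0.4052
Δ_call = N(d₁) = 0.4052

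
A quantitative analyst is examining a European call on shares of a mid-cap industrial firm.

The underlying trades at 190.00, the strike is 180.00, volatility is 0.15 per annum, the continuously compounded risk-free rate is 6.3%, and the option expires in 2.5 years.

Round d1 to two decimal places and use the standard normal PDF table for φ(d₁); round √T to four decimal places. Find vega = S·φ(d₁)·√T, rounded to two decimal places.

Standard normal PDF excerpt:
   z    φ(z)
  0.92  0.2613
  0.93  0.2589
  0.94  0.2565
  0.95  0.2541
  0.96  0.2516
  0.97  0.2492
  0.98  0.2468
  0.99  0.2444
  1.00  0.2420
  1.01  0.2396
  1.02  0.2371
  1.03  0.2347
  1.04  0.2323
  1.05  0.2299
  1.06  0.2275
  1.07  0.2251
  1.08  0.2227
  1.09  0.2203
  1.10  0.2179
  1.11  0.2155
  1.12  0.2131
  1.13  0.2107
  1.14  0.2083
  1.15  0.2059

σ√T = 0.15 × 1.5811 = 0.2372
d₁ = [ln(190/180) + (0.063 + ½·0.15²)·2.5] / (σ√T) = (0.0541 + 0.1856) / 0.2372 = 1.0106 ⇒ 1.01
√T = √2.5 = 1.5811
φ(d₁) = φ(1.01) = 0.2396
vega = S·φ(d₁)·√T = 190·0.2396·1.5811 = 71.9780

71.98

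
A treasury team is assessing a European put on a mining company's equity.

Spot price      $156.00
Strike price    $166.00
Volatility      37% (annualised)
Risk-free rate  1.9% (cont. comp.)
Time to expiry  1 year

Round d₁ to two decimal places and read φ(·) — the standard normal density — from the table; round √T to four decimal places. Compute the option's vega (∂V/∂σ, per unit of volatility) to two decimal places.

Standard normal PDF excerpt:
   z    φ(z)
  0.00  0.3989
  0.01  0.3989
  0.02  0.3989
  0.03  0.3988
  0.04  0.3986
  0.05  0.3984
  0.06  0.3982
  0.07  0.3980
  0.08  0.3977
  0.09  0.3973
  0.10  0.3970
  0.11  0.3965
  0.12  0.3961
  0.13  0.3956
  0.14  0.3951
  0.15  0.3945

62.09

T = 1;  σ√T = 0.3700
d₁ = [ln(156/166) + (0.019 + ½·0.37²)·1] / (σ√T) = (-0.0621 + 0.0874) / 0.3700 = 0.0684 which rounds to 0.07
√T = √1 = 1.0000
φ(d₁) = φ(0.07) = 0.3980
vega = S·φ(d₁)·√T = 156·0.3980·1.0000 = 62.0880
(Call and put vega coincide under Black-Scholes.)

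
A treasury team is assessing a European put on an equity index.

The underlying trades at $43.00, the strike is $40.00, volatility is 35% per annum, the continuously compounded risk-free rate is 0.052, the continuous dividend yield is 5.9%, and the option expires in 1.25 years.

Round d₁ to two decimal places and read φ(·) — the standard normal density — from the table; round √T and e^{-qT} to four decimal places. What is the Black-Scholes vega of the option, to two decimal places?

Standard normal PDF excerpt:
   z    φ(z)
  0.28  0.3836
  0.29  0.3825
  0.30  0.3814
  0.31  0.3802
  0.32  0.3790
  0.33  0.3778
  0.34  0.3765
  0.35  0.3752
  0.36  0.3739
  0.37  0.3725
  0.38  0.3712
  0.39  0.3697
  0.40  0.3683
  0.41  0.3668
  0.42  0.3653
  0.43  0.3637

σ√T = 0.35·√1.25 = 0.3913
d₁ = [ln(43/40) + (0.052 − 0.059 + 0.35²/2)·1.25] / 0.3913 = [0.0723 + 0.0678] / 0.3913 = 0.3581 ⇒ 0.36
√T = √1.25 = 1.1180
φ(d₁) = φ(0.36) = 0.3739
exp(−qT) = exp(−0.059·1.25) = 0.9289
vega = S·exp(−qT)·φ(d₁)·√T = 43·0.9289·0.3739·1.1180 = 16.6969

16.70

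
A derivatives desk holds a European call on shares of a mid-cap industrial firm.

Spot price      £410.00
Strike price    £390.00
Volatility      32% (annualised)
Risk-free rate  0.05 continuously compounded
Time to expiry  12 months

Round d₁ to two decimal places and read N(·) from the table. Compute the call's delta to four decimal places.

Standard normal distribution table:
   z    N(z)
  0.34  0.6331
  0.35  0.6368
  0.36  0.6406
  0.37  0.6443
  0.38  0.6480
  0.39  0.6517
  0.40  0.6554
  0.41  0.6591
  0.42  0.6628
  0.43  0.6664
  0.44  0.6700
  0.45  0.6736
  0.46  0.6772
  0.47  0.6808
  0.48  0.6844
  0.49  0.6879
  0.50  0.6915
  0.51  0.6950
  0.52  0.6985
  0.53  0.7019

0.6808

σ√T = 0.32·√1 = 0.3200
d₁ = [ln(410/390) + (0.05 + ½·0.32²)·1] / (σ√T) = (0.0500 + 0.1012) / 0.3200 = 0.4725 → 0.47
N(d₁) = N(0.47) = 0.6808
Δ_call = N(d₁) = 0.6808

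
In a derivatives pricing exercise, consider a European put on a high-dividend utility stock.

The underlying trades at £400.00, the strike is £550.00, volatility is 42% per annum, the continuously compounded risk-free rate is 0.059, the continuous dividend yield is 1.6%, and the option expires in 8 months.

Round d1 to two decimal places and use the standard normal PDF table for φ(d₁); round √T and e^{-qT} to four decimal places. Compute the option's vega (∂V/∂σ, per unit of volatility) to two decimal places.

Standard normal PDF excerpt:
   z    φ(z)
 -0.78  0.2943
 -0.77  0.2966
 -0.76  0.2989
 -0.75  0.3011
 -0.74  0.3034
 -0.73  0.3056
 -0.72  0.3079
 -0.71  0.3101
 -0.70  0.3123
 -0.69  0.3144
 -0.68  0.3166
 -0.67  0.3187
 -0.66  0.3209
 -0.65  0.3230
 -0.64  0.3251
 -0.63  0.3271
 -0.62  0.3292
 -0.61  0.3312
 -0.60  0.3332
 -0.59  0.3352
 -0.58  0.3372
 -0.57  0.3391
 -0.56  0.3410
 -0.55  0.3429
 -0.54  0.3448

102.98

σ√T = 0.42 × 0.8165 = 0.3429
d₁ = [ln(400/550) + (0.059 − 0.016 + 0.42²/2)·0.6667] / 0.3429 = [-0.3185 + 0.0875] / 0.3429 = -0.6736 ≈ -0.67
√T = √0.6667 = 0.8165
φ(d₁) = φ(-0.67) = 0.3187
e^(−qT) = e^(−0.016·0.6667) = 0.9894
vega = S·e^(−qT)·φ(d₁)·√T = 400·0.9894·0.3187·0.8165 = 102.9841
(The call has the same vega.)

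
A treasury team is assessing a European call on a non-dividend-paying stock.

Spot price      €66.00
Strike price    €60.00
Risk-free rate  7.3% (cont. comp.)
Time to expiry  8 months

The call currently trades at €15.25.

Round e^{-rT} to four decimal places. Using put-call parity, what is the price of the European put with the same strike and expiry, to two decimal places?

e^(−rT) = e^(−0.073·0.6667) = 0.9525
Put-call parity: C − P = S − K·e^(−rT) = 66 − 60·0.9525 = 66 − 57.1500 = 8.8500
P = C − (C − P) = 15.25 − (8.8500) = 6.4000

€6.40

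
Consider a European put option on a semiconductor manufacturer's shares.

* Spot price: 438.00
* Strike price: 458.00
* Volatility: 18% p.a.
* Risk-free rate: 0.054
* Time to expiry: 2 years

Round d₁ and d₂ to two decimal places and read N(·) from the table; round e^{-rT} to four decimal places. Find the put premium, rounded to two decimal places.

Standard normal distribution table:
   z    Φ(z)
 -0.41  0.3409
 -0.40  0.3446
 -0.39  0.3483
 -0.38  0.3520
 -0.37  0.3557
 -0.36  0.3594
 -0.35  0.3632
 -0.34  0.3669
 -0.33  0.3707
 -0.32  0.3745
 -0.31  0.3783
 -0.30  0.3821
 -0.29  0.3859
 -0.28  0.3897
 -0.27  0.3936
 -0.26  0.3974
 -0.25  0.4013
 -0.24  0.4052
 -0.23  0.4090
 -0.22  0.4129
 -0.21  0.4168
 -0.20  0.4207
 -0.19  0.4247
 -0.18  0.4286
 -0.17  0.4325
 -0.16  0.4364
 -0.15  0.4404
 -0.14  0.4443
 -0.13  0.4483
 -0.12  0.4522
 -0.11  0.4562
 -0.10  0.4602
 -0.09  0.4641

31.72

T = 2;  σ√T = 0.2546
d₁ = [ln(438/458) + (0.054 + 0.18²/2)·2] / 0.2546 = [-0.0447 + 0.1404] / 0.2546 = 0.3761 ⇒ 0.38
d₂ = d₁ − σ√T = 0.3761 − 0.2546 = 0.1216 ⇒ 0.12
e^(−rT) = e^(−0.054·2) = 0.8976
N(−d₂) = N(-0.12) = 0.4522;  N(−d₁) = N(-0.38) = 0.3520
P = 458·0.8976·0.4522 − 438·0.3520 = 185.8998 − 154.1760 = 31.7238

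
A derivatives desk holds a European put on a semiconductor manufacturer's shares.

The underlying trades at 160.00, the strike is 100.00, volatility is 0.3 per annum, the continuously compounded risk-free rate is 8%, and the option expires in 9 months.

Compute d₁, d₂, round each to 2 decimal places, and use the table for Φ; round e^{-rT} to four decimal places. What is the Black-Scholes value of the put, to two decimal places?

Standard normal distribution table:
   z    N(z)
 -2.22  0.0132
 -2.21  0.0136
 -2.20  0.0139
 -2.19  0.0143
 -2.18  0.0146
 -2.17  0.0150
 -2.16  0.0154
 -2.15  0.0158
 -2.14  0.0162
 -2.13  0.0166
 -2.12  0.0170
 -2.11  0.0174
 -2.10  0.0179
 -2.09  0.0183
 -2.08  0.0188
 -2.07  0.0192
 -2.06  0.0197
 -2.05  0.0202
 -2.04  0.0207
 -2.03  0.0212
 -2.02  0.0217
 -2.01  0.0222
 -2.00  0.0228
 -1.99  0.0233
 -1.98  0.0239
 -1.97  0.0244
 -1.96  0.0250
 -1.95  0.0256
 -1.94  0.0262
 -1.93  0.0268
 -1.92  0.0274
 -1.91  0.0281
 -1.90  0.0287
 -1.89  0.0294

σ√T = 0.3·√0.75 = 0.2598
ln(S/K) + (r + σ²/2)T = ln(160/100) + (0.08 + 0.3²/2)·0.75 = 0.4700 + 0.0938 = 0.5638
d₁ = 0.5638 / 0.2598 = 2.1699 ⇒ 2.17
d₂ = d₁ − σ√T = 2.1699 − 0.2598 = 1.9101 ⇒ 1.91
exp(−rT) = exp(−0.08·0.75) = 0.9418
N(−d₂) = N(-1.91) = 0.0281;  N(−d₁) = N(-2.17) = 0.0150
P = 100·0.9418·0.0281 − 160·0.0150 = 2.6465 − 2.4000 = 0.2465

0.25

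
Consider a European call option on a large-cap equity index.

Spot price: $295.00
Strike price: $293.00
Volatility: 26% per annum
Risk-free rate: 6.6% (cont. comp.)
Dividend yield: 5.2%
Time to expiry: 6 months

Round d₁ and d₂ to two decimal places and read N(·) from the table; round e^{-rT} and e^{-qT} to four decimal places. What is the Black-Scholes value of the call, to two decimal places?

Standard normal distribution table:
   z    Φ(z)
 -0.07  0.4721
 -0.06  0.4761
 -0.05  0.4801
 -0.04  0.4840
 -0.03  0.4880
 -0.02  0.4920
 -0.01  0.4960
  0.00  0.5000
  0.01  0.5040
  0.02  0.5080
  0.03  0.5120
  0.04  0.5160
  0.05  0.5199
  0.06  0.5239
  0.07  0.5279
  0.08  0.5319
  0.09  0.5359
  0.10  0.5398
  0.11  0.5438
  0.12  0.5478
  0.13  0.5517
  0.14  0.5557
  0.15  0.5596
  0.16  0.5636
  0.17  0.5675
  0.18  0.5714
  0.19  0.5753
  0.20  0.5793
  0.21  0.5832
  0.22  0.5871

$23.64

σ√T = 0.26 × 0.7071 = 0.1838
d₁ = [ln(295/293) + (0.066 − 0.052 + 0.26²/2)·0.5] / 0.1838 = [0.0068 + 0.0239] / 0.1838 = 0.1670 which rounds to 0.17
d₂ = d₁ − σ√T = 0.1670 − 0.1838 = -0.0168 which rounds to -0.02
exp(−qT) = exp(−0.052·0.5) = 0.9743;  exp(−rT) = exp(−0.066·0.5) = 0.9675
C = 295·0.9743·N(0.17) − 293·0.9675·N(-0.02) = 295·0.9743·0.5675 − 293·0.9675·0.4920 = 163.1100 − 139.4709 = 23.6391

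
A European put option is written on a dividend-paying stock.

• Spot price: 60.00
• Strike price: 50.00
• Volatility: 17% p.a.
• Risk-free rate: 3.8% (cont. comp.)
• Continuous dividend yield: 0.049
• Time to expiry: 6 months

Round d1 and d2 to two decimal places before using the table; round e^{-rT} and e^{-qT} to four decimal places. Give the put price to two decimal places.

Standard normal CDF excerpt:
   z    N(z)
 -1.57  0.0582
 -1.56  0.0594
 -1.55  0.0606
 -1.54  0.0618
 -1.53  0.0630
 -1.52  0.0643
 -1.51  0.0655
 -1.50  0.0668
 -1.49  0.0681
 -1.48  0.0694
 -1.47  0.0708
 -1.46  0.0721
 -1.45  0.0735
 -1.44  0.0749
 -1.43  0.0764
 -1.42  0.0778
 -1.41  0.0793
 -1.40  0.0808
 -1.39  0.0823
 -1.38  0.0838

0.20

T = 0.5;  σ√T = 0.1202
d₁ = [ln(60/50) + (0.038 − 0.049 + ½·0.17²)·0.5] / (σ√T) = (0.1823 + 0.0017) / 0.1202 = 1.5311 which rounds to 1.53
d₂ = 1.5311 − 0.1202 = 1.4109 which rounds to 1.41
e^(−qT) = e^(−0.049·0.5) = 0.9758;  e^(−rT) = e^(−0.038·0.5) = 0.9812
P = 50·0.9812·N(-1.41) − 60·0.9758·N(-1.53) = 50·0.9812·0.0793 − 60·0.9758·0.0630 = 3.8905 − 3.6885 = 0.2019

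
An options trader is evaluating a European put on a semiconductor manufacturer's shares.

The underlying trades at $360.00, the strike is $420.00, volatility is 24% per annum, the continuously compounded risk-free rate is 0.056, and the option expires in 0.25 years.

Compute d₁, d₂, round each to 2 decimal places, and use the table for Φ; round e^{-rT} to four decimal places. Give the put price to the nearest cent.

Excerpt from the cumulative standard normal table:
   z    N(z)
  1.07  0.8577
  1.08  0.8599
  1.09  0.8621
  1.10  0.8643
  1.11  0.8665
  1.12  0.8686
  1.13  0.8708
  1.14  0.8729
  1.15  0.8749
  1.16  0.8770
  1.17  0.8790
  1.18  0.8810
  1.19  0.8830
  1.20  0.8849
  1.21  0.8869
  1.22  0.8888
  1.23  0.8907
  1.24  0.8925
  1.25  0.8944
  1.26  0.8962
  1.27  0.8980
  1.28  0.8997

$56.95

T = 0.25;  σ√T = 0.1200
ln(S/K) + (r + σ²/2)T = ln(360/420) + (0.056 + 0.24²/2)·0.25 = -0.1542 + 0.0212 = -0.1330
d₁ = -0.1330 / 0.1200 = -1.1079 which rounds to -1.11
d₂ = d₁ − σ√T = -1.1079 − 0.1200 = -1.2279 which rounds to -1.23
e^(−rT) = e^(−0.056·0.25) = 0.9861
N(−d₂) = N(1.23) = 0.8907;  N(−d₁) = N(1.11) = 0.8665
P = 420·0.9861·0.8907 − 360·0.8665 = 368.8941 − 311.9400 = 56.9541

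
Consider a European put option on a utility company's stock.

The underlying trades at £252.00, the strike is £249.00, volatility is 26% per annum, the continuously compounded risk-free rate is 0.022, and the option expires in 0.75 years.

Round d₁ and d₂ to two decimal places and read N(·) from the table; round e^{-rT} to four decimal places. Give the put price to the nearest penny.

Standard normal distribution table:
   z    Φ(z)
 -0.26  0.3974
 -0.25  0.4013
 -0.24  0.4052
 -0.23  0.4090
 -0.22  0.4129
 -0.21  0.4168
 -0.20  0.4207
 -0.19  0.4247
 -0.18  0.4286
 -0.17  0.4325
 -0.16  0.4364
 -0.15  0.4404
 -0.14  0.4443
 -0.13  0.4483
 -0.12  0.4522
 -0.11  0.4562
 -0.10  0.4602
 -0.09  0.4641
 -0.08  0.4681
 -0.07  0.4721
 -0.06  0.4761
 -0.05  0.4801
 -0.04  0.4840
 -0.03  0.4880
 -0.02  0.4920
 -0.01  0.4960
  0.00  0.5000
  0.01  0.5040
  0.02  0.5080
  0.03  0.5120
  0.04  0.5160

£19.37

σ√T = 0.26·√0.75 = 0.2252
d₁ = [ln(252/249) + (0.022 + ½·0.26²)·0.75] / (σ√T) = (0.0120 + 0.0418) / 0.2252 = 0.2391 which rounds to 0.24
d₂ = 0.2391 − 0.2252 = 0.0139 which rounds to 0.01
e^(−rT) = e^(−0.022·0.75) = 0.9836
P = 249·0.9836·N(-0.01) − 252·N(-0.24) = 249·0.9836·0.4960 − 252·0.4052 = 121.4785 − 102.1104 = 19.3681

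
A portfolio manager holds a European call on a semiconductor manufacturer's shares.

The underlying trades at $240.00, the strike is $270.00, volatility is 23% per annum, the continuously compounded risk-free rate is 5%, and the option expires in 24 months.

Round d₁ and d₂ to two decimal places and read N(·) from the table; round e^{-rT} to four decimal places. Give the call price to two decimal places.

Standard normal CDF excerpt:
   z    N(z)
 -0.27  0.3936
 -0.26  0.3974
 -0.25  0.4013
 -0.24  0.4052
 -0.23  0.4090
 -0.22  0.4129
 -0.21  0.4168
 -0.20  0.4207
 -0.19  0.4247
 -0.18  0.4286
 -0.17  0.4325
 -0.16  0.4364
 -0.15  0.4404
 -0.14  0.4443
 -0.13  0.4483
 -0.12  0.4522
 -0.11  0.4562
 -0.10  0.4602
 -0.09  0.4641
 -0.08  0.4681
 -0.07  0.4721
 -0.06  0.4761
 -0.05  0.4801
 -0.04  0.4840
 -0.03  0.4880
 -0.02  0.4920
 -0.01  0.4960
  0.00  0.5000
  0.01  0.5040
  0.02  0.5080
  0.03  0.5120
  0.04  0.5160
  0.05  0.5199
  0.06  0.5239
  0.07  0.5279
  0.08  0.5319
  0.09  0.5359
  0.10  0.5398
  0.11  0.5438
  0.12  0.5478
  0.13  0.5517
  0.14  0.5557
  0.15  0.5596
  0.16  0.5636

$29.64

σ√T = 0.23 × 1.4142 = 0.3253
d₁ = [ln(240/270) + (0.05 + 0.23²/2)·2] / 0.3253 = [-0.1178 + 0.1529] / 0.3253 = 0.1080 → 0.11
d₂ = d₁ − σ√T = 0.1080 − 0.3253 = -0.2173 → -0.22
e^(−rT) = e^(−0.05·2) = 0.9048
C = 240·N(0.11) − 270·0.9048·N(-0.22) = 240·0.5438 − 270·0.9048·0.4129 = 130.5120 − 100.8698 = 29.6422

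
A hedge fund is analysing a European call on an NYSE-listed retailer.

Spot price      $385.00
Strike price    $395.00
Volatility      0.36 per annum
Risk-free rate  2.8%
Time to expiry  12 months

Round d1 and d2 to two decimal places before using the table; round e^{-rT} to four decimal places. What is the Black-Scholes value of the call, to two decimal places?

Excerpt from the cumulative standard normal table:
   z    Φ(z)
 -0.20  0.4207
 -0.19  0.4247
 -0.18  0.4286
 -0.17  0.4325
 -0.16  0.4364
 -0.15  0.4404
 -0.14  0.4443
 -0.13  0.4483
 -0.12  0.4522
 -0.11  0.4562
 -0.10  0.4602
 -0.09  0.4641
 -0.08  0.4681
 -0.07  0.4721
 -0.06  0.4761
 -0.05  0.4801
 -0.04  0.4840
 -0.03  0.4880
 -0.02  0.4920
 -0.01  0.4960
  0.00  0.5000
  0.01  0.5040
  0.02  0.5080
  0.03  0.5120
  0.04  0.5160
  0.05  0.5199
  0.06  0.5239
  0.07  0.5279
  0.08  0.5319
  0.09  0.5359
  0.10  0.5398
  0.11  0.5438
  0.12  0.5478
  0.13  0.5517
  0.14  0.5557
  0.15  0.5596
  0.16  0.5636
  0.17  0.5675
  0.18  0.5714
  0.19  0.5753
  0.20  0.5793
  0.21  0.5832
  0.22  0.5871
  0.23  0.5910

$55.37

T = 1;  σ√T = 0.3600
d₁ = [ln(385/395) + (0.028 + 0.36²/2)·1] / 0.3600 = [-0.0256 + 0.0928] / 0.3600 = 0.1865 → 0.19
d₂ = d₁ − σ√T = 0.1865 − 0.3600 = -0.1735 → -0.17
e^(−rT) = e^(−0.028·1) = 0.9724
C = 385·N(0.19) − 395·0.9724·N(-0.17) = 385·0.5753 − 395·0.9724·0.4325 = 221.4905 − 166.1224 = 55.3681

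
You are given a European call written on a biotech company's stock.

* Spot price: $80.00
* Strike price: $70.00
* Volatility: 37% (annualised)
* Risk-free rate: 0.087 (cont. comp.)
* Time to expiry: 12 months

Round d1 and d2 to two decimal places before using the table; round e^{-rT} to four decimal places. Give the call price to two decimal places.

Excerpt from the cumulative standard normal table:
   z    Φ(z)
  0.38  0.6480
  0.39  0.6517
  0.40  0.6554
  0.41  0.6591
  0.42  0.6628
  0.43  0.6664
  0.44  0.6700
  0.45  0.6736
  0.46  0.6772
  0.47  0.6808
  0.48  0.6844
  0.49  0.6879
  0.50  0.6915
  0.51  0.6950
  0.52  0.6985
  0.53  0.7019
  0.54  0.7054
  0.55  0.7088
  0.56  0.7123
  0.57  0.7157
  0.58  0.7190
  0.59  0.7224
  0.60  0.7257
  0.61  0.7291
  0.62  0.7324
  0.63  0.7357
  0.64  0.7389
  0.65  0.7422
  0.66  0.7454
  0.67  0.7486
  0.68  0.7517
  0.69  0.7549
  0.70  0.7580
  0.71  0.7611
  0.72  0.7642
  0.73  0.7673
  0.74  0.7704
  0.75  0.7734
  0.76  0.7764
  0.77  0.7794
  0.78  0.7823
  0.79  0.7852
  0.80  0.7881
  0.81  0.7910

$20.29

σ√T = 0.37 × 1.0000 = 0.3700
d₁ = [ln(80/70) + (0.087 + 0.37²/2)·1] / 0.3700 = [0.1335 + 0.1554] / 0.3700 = 0.7810 ⇒ 0.78
d₂ = d₁ − σ√T = 0.7810 − 0.3700 = 0.4110 ⇒ 0.41
exp(−rT) = exp(−0.087·1) = 0.9167
C = 80·N(0.78) − 70·0.9167·N(0.41) = 80·0.7823 − 70·0.9167·0.6591 = 62.5840 − 42.2938 = 20.2902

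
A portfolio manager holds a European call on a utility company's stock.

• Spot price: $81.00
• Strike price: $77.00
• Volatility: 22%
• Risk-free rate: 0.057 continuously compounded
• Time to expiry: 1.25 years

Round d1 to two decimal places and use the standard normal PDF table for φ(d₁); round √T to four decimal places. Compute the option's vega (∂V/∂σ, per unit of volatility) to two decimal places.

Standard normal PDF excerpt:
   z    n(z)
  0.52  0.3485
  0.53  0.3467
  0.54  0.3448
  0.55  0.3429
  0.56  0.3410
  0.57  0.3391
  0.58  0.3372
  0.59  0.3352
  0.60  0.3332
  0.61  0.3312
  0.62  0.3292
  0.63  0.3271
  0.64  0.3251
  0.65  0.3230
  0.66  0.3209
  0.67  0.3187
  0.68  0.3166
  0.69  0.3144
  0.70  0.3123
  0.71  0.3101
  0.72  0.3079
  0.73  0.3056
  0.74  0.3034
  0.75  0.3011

σ√T = 0.22·√1.25 = 0.2460
d₁ = [ln(81/77) + (0.057 + ½·0.22²)·1.25] / (σ√T) = (0.0506 + 0.1015) / 0.2460 = 0.6186 → 0.62
√T = √1.25 = 1.1180
φ(d₁) = φ(0.62) = 0.3292
vega = S·φ(d₁)·√T = 81·0.3292·1.1180 = 29.8117

29.81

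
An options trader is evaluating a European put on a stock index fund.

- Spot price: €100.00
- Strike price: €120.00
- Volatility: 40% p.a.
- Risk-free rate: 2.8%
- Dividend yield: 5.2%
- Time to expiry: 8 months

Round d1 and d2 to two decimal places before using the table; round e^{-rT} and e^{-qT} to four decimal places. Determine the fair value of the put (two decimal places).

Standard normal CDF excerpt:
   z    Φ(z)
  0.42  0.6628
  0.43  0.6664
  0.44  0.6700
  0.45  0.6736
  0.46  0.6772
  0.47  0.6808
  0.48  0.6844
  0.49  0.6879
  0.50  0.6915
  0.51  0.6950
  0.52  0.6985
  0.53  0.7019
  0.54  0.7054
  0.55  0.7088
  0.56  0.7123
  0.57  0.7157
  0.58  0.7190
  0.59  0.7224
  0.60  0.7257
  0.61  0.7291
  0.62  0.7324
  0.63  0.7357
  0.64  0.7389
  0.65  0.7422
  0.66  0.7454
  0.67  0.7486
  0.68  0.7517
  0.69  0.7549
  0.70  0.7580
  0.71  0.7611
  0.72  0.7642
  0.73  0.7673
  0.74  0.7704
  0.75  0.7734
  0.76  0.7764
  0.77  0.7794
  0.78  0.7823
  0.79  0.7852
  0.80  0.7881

€27.08

σ√T = 0.4·√0.6667 = 0.3266
d₁ = [ln(100/120) + (0.028 − 0.052 + 0.4²/2)·0.6667] / 0.3266 = [-0.1823 + 0.0373] / 0.3266 = -0.4439 → -0.44
d₂ = d₁ − σ√T = -0.4439 − 0.3266 = -0.7705 → -0.77
exp(−qT) = exp(−0.052·0.6667) = 0.9659;  exp(−rT) = exp(−0.028·0.6667) = 0.9815
N(−d₂) = N(0.77) = 0.7794;  N(−d₁) = N(0.44) = 0.6700
P = 120·0.9815·0.7794 − 100·0.9659·0.6700 = 91.7977 − 64.7153 = 27.0824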